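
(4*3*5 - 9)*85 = 4335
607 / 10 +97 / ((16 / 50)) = 14553 / 40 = 363.82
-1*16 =-16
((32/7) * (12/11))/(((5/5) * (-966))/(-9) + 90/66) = 1152/25109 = 0.05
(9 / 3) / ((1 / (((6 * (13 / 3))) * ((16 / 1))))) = 1248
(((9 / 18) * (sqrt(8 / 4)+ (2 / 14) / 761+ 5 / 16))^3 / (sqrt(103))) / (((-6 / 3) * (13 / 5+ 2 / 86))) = -3581860235965 * sqrt(206) / 6752143603580928 -253821627605493925 * sqrt(103) / 575498703620409655296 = -0.01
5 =5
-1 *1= -1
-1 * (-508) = 508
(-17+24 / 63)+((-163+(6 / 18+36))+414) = 1895 / 7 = 270.71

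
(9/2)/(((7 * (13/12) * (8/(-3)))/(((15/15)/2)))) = -81/728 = -0.11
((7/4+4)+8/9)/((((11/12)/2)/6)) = 956/11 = 86.91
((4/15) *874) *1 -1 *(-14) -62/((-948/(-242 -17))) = 181801/790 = 230.13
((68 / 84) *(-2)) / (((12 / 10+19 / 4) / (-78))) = 1040 / 49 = 21.22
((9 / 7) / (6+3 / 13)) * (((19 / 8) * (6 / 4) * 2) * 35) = 1235 / 24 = 51.46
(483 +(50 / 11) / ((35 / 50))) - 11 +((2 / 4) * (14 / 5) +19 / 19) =185144 / 385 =480.89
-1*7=-7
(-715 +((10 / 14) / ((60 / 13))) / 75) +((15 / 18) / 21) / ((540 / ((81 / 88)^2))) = -69765488581 / 97574400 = -715.00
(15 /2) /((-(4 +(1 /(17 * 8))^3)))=-3773184 /2012365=-1.87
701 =701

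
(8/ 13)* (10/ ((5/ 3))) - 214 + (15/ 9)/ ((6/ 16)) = -24086/ 117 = -205.86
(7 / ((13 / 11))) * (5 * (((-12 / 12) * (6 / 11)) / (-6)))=35 / 13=2.69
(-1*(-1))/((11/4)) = 4/11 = 0.36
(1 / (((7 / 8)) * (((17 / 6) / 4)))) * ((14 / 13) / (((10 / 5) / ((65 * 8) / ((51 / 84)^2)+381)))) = 99415488 / 63869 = 1556.55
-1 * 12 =-12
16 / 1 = 16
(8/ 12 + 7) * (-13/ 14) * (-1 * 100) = 14950/ 21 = 711.90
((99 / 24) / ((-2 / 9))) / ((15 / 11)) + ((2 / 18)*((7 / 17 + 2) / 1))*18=-11953 / 1360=-8.79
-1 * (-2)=2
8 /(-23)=-8 /23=-0.35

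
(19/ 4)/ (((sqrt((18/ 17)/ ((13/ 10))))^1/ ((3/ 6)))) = 19 * sqrt(1105)/ 240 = 2.63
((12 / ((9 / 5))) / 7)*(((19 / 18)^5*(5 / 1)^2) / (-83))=-309512375 / 823379256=-0.38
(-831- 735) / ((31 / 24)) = -37584 / 31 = -1212.39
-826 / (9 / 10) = -8260 / 9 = -917.78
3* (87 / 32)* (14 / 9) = 203 / 16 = 12.69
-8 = -8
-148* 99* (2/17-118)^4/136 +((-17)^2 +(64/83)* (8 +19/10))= -12258741362403042289/589240655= -20804303400.29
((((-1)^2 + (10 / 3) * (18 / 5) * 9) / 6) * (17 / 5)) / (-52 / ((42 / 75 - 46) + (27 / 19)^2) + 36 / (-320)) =5809095704 / 102051483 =56.92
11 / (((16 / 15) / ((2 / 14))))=1.47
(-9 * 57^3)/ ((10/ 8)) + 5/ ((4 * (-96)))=-2560108057/ 1920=-1333389.61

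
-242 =-242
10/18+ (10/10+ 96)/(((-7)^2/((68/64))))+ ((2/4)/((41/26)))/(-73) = 56059945/21118608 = 2.65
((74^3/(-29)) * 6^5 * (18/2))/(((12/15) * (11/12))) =-425387946240/319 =-1333504533.67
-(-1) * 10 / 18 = 5 / 9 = 0.56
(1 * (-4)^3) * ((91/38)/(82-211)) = 2912/2451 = 1.19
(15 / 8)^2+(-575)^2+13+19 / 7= 148128615 / 448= 330644.23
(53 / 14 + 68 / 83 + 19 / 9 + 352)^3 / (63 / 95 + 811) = 5015591233208539484315 / 88195281588350496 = 56869.16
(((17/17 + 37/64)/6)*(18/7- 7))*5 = -15655/2688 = -5.82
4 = 4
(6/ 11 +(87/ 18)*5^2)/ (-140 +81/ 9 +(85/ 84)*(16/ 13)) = -729001/ 779306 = -0.94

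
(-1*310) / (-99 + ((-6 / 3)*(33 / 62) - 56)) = 4805 / 2419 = 1.99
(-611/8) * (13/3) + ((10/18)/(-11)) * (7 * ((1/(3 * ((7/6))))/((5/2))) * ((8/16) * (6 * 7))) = -29199/88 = -331.81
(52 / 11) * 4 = 208 / 11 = 18.91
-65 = -65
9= 9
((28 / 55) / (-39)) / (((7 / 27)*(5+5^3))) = -18 / 46475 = -0.00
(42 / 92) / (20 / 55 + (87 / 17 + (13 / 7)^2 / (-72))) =6927228 / 82445731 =0.08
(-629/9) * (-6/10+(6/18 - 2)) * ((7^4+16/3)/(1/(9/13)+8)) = 9081502/225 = 40362.23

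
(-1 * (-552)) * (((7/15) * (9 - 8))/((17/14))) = 18032/85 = 212.14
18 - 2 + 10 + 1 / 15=391 / 15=26.07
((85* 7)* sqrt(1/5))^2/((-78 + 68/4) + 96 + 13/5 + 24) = 1149.43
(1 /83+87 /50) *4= 14542 /2075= 7.01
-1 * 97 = -97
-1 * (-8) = 8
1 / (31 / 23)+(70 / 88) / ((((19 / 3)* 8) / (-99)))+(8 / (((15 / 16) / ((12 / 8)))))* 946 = 12107.99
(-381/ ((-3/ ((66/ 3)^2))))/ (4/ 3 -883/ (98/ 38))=-9035796/ 50135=-180.23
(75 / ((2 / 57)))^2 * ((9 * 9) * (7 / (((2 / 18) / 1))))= 23315128593.75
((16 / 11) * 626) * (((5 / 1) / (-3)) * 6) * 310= -31049600 / 11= -2822690.91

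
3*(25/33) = 25/11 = 2.27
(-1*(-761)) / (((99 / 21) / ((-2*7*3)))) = -74578 / 11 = -6779.82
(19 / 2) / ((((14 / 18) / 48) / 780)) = 3201120 / 7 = 457302.86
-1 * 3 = -3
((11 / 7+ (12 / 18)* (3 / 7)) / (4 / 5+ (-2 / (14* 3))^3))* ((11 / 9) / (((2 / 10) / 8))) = 4204200 / 37039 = 113.51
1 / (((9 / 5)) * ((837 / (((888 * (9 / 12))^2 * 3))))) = 27380 / 31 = 883.23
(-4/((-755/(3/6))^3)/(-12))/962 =-1/9936356586000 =-0.00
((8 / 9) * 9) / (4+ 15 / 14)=112 / 71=1.58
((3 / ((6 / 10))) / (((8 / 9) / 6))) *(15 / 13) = 2025 / 52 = 38.94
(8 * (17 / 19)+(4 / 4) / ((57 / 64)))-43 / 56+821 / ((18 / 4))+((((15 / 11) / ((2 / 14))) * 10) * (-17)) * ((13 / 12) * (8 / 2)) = -6841.86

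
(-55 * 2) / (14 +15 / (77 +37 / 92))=-391655 / 50537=-7.75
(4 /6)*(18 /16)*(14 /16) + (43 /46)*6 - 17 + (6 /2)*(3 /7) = -48683 /5152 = -9.45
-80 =-80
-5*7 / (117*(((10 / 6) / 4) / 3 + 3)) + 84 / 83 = 111776 / 121927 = 0.92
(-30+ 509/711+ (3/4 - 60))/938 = -251791/2667672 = -0.09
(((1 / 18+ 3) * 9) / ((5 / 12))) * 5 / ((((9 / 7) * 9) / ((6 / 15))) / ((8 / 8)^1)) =308 / 27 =11.41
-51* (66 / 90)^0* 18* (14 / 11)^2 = -179928 / 121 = -1487.01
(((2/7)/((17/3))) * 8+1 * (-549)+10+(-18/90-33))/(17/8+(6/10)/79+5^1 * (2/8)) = -215018408/1271991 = -169.04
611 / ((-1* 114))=-611 / 114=-5.36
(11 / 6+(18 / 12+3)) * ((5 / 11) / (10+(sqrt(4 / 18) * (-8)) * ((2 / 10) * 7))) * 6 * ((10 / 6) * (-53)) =-9440625 / 44627 - 3524500 * sqrt(2) / 44627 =-323.24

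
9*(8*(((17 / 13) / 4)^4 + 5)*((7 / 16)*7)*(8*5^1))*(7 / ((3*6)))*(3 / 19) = 188521037145 / 69460352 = 2714.08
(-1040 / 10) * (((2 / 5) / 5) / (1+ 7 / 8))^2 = -26624 / 140625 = -0.19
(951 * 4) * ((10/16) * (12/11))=28530/11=2593.64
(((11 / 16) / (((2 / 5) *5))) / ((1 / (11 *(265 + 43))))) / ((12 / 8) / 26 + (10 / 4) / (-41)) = -709423 / 2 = -354711.50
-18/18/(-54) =1/54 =0.02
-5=-5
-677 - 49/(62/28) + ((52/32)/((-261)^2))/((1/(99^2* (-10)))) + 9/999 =-8119744073/11575524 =-701.46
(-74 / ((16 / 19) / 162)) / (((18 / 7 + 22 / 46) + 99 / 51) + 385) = -36.50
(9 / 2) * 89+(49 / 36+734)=40891 / 36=1135.86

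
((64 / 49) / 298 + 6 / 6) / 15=7333 / 109515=0.07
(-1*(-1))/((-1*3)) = -1/3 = -0.33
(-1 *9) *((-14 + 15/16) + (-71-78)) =23337/16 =1458.56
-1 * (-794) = 794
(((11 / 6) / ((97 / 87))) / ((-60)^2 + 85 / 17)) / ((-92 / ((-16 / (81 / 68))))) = 43384 / 651463155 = 0.00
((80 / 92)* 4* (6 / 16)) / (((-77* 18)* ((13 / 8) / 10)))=-400 / 69069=-0.01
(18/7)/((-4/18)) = -81/7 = -11.57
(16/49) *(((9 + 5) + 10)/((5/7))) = 10.97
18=18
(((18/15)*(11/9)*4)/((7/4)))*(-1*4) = -1408/105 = -13.41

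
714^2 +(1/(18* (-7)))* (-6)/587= 509796.00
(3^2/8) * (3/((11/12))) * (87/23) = 7047/506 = 13.93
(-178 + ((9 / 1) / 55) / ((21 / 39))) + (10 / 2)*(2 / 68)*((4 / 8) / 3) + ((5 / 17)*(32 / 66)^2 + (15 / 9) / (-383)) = -176304425053 / 992667060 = -177.61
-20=-20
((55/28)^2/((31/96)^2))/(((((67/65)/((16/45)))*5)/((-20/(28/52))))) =-2093977600/22084741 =-94.82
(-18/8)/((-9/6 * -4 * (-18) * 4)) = 1/192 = 0.01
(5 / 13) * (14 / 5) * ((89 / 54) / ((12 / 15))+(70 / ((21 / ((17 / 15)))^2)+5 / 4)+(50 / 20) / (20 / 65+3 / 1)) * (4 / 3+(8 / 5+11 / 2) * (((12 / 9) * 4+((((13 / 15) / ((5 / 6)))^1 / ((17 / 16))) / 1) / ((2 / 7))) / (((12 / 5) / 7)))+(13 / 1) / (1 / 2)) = 1662252355417 / 1731921750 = 959.77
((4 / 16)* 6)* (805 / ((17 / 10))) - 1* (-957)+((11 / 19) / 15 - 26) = 7952257 / 4845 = 1641.33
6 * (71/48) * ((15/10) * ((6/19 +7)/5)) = 29607/1520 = 19.48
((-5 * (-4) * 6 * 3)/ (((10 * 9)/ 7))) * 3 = 84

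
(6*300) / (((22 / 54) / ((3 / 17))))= 145800 / 187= 779.68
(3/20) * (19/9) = 19/60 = 0.32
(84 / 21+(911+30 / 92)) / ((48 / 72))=126315 / 92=1372.99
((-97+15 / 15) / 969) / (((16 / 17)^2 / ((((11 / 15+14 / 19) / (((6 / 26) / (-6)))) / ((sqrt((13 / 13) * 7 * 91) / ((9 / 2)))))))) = 21369 * sqrt(13) / 101080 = 0.76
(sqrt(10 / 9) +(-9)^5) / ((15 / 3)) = -59049 / 5 +sqrt(10) / 15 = -11809.59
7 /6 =1.17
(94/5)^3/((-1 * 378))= -415292/23625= -17.58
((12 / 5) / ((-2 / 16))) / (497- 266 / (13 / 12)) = -1248 / 16345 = -0.08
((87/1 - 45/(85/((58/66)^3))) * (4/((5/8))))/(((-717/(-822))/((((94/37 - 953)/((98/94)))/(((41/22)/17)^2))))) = -526890271185776128/10925836005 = -48224252.22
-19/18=-1.06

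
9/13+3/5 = 84/65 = 1.29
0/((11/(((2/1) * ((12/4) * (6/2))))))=0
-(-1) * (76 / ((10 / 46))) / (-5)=-69.92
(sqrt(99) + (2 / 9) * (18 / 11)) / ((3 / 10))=40 / 33 + 10 * sqrt(11)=34.38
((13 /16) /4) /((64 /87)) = 1131 /4096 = 0.28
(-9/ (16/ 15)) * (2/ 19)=-0.89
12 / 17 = 0.71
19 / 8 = 2.38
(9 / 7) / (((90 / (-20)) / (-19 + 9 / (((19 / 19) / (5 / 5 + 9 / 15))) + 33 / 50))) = 197 / 175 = 1.13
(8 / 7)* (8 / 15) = 64 / 105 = 0.61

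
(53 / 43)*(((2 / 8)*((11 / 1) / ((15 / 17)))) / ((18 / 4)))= 9911 / 11610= 0.85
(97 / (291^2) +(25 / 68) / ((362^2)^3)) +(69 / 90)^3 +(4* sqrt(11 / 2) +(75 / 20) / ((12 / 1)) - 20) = -963639080619738222312889 / 50096322643412075616000 +2* sqrt(22) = -9.85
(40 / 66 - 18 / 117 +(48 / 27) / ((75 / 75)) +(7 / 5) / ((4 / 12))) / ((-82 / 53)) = -4.16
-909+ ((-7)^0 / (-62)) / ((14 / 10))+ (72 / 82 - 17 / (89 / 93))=-1466312417 / 1583666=-925.90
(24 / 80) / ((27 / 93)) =31 / 30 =1.03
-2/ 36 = -1/ 18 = -0.06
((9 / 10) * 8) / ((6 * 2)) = 3 / 5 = 0.60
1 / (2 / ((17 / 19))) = 17 / 38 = 0.45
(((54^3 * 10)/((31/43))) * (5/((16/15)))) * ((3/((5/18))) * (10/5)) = 6855588900/31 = 221148029.03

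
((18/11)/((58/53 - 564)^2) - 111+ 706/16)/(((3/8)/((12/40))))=-1309511790641/24476857790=-53.50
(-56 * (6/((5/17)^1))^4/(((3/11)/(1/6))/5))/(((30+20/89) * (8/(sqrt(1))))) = -20605298868/168125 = -122559.40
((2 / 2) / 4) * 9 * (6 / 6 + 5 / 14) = 171 / 56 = 3.05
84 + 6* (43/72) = 1051/12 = 87.58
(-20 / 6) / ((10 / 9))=-3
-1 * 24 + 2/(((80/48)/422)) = 482.40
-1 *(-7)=7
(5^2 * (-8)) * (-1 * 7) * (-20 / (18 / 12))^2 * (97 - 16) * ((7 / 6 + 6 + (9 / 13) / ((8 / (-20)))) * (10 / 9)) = 4748800000 / 39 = 121764102.56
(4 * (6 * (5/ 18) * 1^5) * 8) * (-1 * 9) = -480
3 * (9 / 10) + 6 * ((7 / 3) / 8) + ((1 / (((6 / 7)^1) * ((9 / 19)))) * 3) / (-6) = 869 / 270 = 3.22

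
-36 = -36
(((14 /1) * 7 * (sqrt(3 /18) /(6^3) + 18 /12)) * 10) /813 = 1.81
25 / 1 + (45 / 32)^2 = 27625 / 1024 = 26.98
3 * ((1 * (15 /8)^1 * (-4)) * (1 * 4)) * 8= -720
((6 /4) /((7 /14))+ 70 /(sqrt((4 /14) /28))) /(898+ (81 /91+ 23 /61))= 5551 /1663944+ 1359995*sqrt(2) /2495916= 0.77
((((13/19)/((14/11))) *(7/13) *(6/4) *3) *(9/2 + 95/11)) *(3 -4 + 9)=2601/19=136.89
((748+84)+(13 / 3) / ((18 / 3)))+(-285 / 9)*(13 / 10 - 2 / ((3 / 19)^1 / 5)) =25174 / 9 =2797.11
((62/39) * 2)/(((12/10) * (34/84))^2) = 151900/11271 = 13.48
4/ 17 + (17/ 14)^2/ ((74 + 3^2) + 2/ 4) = 70377/ 278222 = 0.25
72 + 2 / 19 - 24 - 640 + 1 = -11227 / 19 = -590.89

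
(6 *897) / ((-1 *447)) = -1794 / 149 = -12.04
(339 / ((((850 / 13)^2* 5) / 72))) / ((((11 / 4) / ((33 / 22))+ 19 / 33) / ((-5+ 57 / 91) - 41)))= -7205815188 / 335059375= -21.51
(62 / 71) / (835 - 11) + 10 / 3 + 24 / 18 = 409621 / 87756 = 4.67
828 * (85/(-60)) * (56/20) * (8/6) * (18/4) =-98532/5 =-19706.40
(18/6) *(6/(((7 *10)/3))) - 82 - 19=-3508/35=-100.23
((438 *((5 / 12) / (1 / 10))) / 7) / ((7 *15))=365 / 147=2.48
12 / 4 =3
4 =4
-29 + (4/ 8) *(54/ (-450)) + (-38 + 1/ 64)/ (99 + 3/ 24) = -359207/ 12200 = -29.44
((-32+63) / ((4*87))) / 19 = 31 / 6612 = 0.00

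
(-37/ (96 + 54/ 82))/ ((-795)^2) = -1517/ 2504715075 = -0.00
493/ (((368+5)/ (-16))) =-7888/ 373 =-21.15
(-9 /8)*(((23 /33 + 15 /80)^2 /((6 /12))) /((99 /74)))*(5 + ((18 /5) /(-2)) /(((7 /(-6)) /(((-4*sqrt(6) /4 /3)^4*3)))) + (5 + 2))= -330841013 /17888640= -18.49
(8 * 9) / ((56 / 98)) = 126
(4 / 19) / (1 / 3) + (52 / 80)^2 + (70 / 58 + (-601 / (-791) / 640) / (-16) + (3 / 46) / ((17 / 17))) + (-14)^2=101790158828611 / 513246361600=198.33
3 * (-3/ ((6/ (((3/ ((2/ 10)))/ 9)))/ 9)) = -45/ 2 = -22.50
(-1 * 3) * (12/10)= -18/5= -3.60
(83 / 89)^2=6889 / 7921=0.87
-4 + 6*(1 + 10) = 62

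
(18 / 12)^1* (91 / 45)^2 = 8281 / 1350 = 6.13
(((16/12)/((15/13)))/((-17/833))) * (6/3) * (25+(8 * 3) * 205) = -5039944/9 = -559993.78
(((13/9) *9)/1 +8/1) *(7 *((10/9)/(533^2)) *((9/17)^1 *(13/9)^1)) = 490/1114503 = 0.00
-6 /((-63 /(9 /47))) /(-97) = -6 /31913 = -0.00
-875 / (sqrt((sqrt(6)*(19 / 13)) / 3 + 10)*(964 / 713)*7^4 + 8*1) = -875 / (8 + 2314564*sqrt(19*sqrt(6) / 39 + 10) / 713) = -0.08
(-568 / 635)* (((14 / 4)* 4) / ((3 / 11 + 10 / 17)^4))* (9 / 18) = -694567985848 / 60950769005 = -11.40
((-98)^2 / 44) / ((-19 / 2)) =-4802 / 209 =-22.98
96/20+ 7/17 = 443/85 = 5.21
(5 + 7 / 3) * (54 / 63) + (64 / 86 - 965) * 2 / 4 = -286457 / 602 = -475.84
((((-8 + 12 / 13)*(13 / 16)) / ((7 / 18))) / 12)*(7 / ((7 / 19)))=-1311 / 56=-23.41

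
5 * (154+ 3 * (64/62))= 785.48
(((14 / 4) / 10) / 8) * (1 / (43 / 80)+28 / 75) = 12607 / 129000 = 0.10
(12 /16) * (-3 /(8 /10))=-45 /16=-2.81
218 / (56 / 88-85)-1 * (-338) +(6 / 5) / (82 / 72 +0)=32004989 / 95120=336.47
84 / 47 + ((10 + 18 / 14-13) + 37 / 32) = 12941 / 10528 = 1.23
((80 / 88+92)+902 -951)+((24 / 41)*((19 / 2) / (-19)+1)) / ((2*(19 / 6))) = 43.96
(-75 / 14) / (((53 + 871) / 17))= -425 / 4312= -0.10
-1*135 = -135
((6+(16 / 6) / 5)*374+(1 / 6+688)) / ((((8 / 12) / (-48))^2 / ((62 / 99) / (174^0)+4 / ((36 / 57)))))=6214162656 / 55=112984775.56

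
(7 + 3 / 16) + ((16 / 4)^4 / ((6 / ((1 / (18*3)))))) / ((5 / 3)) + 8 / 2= 25189 / 2160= 11.66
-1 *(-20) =20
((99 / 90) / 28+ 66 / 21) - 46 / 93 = 69983 / 26040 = 2.69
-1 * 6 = -6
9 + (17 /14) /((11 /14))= 116 /11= 10.55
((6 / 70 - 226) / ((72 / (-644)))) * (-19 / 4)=-3455359 / 360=-9598.22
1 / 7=0.14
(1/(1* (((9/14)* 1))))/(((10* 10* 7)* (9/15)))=1/270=0.00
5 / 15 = 1 / 3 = 0.33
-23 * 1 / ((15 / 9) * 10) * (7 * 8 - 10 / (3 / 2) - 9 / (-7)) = -24449 / 350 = -69.85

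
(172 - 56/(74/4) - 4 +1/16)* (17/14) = 1660917/8288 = 200.40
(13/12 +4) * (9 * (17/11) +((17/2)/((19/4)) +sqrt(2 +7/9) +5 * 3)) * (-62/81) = -125.93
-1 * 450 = -450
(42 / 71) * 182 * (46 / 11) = 450.22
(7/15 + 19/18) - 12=-943/90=-10.48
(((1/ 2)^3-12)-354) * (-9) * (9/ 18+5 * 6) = 100432.69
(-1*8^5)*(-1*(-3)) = -98304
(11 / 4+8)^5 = 143562.93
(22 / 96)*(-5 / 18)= -0.06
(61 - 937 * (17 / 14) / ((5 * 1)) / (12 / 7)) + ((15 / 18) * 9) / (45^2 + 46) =-17828339 / 248520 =-71.74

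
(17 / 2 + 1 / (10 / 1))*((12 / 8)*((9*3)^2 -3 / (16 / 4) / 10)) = 3761253 / 400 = 9403.13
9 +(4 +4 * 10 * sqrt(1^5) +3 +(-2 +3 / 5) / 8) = 2233 / 40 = 55.82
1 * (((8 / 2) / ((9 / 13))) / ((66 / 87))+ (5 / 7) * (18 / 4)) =15011 / 1386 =10.83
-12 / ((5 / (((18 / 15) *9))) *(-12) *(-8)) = -0.27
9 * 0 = 0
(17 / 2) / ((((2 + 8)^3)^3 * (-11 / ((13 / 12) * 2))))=-221 / 132000000000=-0.00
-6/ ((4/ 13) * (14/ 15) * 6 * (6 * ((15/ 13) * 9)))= -169/ 3024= -0.06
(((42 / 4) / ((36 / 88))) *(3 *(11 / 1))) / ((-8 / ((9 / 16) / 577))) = -7623 / 73856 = -0.10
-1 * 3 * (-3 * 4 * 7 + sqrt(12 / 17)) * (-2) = -504 + 12 * sqrt(51) / 17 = -498.96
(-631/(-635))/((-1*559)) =-631/354965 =-0.00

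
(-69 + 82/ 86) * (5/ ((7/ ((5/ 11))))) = -950/ 43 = -22.09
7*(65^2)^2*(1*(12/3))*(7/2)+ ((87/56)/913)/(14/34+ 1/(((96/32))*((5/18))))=12253463852637395/7004536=1749361250.00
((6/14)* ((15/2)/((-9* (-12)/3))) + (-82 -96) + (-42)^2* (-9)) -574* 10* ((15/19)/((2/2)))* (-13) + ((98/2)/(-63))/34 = 6976710443/162792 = 42856.59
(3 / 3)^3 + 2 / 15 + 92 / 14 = 809 / 105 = 7.70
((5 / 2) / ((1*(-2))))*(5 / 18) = -0.35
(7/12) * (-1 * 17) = -119/12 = -9.92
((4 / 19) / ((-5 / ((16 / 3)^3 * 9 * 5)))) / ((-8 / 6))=215.58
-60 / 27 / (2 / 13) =-130 / 9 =-14.44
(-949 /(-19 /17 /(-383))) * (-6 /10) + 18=18538527 /95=195142.39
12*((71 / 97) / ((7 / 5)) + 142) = 1710.27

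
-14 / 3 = -4.67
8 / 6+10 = 34 / 3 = 11.33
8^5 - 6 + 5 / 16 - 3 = 32759.31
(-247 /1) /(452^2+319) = -247 /204623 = -0.00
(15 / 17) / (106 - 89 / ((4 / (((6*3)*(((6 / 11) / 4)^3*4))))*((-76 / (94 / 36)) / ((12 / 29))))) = 88005720 / 10578180487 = 0.01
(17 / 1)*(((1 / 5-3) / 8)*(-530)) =6307 / 2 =3153.50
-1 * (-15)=15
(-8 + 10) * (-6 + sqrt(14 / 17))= -12 + 2 * sqrt(238) / 17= -10.19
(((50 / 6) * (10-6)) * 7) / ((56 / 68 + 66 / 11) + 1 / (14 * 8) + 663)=0.35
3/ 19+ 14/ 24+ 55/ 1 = 12709/ 228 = 55.74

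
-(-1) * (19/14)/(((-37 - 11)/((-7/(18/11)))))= 209/1728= 0.12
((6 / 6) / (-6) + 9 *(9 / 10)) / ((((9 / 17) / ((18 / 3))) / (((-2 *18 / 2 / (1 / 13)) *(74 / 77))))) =-1112072 / 55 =-20219.49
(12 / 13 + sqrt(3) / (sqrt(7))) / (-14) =-6 / 91 - sqrt(21) / 98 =-0.11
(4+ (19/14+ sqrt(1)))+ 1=7.36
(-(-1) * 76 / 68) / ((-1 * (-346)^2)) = -19 / 2035172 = -0.00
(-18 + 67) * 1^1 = 49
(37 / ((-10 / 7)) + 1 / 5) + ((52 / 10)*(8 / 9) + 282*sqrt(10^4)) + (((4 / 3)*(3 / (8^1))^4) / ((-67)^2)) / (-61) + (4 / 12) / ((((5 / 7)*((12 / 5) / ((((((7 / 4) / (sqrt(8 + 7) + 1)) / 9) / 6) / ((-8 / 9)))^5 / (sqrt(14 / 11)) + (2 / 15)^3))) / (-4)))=-319*sqrt(154) / 37572373905408 + 95*sqrt(2310) / 37572373905408 + 240004858619276899 / 8517177216000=28178.92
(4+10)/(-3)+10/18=-37/9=-4.11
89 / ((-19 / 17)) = -1513 / 19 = -79.63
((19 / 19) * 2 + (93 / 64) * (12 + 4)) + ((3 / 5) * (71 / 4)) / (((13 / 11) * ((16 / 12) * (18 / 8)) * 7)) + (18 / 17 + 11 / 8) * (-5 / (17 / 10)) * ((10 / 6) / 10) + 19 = 137236819 / 3155880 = 43.49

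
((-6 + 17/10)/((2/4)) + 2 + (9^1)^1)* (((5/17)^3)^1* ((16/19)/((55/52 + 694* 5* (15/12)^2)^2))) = 692224/395889705356841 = 0.00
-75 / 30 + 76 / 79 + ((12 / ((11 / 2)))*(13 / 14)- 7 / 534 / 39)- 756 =-47855873224 / 63342279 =-755.51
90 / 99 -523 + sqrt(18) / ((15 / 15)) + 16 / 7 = -40025 / 77 + 3 * sqrt(2) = -515.56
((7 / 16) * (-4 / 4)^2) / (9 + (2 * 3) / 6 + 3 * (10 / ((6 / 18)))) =7 / 1600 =0.00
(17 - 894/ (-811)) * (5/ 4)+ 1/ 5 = 370269/ 16220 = 22.83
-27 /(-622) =27 /622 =0.04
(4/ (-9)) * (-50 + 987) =-3748/ 9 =-416.44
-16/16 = -1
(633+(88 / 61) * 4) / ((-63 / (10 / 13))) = -389650 / 49959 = -7.80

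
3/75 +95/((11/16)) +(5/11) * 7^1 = 38886/275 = 141.40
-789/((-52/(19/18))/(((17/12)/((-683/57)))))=-1614031/852384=-1.89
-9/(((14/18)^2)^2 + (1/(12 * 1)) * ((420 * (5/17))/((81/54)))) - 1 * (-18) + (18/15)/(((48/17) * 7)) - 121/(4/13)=-12140262913/32250680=-376.43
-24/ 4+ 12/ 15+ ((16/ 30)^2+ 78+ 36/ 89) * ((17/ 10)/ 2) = 12352541/ 200250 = 61.69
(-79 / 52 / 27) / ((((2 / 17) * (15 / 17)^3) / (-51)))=112168703 / 3159000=35.51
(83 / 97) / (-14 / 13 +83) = 0.01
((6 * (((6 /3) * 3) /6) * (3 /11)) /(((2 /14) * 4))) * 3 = 189 /22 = 8.59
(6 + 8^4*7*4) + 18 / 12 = 229391 / 2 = 114695.50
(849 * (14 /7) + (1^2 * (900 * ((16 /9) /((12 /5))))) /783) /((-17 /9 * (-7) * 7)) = 570086 /31059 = 18.35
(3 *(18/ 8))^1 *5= 135/ 4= 33.75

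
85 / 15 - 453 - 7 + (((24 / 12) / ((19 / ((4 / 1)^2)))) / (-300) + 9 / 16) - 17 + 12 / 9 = -469.44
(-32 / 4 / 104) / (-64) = 0.00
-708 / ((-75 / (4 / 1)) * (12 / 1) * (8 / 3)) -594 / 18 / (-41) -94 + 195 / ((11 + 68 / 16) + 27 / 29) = -79.96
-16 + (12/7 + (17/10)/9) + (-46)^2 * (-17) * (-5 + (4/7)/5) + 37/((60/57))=221470159/1260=175769.97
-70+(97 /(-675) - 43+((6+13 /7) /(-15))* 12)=-564304 /4725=-119.43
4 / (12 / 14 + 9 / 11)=308 / 129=2.39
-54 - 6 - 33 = -93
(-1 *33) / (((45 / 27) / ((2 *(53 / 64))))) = -5247 / 160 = -32.79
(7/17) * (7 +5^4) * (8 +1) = 39816/17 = 2342.12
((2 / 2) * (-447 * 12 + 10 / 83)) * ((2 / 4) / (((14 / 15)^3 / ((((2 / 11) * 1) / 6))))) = -250426125 / 2505272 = -99.96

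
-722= -722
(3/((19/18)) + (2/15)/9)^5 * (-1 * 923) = -19504238743270576881664/111029107105603125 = -175667.80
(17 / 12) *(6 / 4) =17 / 8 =2.12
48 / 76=12 / 19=0.63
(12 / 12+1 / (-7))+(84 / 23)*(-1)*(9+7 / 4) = -6183 / 161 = -38.40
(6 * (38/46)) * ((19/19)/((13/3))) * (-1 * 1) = -342/299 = -1.14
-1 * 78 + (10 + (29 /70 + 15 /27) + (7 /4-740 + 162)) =-810533 /1260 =-643.28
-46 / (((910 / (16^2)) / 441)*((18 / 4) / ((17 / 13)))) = -1401344 / 845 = -1658.40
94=94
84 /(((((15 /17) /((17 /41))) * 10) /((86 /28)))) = 12427 /1025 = 12.12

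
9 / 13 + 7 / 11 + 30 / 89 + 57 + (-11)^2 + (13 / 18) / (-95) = 3909930809 / 21763170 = 179.66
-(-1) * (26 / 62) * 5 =65 / 31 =2.10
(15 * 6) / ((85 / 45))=810 / 17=47.65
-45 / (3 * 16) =-15 / 16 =-0.94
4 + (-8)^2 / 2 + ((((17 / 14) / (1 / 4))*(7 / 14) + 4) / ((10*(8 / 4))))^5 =619632297 / 17210368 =36.00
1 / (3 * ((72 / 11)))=11 / 216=0.05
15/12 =5/4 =1.25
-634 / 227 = -2.79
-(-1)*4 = 4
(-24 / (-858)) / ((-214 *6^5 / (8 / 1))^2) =1 / 1546806978288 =0.00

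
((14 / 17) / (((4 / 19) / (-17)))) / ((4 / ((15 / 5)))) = -49.88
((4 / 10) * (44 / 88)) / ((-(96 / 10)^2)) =-5 / 2304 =-0.00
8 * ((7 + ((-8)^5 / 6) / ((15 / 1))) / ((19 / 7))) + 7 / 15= -179893 / 171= -1052.01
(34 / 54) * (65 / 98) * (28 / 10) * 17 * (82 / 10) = 154037 / 945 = 163.00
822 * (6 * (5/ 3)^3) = 68500/ 3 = 22833.33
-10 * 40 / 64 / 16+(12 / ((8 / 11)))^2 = 17399 / 64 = 271.86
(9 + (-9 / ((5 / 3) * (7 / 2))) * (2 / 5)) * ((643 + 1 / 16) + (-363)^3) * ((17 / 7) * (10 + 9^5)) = -161027890395123609 / 2800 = -57509960855401.29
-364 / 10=-182 / 5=-36.40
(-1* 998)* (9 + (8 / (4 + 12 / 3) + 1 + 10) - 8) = -12974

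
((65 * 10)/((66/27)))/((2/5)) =14625/22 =664.77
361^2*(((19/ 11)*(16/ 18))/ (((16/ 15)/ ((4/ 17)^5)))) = 135.28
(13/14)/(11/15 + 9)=195/2044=0.10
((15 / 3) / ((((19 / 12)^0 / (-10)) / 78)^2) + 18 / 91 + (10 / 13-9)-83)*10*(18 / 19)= 49826468880 / 1729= 28818084.95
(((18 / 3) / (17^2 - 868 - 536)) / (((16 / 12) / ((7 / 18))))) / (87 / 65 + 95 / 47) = -4277 / 9155488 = -0.00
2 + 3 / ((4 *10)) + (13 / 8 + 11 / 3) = 221 / 30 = 7.37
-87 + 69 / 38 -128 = -8101 / 38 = -213.18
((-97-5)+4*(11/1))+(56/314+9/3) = -8607/157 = -54.82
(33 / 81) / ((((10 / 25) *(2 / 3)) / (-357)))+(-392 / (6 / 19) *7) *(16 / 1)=-558299 / 4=-139574.75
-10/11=-0.91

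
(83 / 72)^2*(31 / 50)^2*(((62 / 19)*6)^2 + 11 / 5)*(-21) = -32249191576973 / 7797600000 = -4135.78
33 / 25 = 1.32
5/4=1.25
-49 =-49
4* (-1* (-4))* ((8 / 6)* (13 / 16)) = 52 / 3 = 17.33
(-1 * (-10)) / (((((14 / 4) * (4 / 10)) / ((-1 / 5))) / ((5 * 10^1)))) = -500 / 7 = -71.43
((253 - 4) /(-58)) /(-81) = 83 /1566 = 0.05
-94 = -94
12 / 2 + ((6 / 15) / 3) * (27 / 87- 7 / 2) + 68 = 6401 / 87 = 73.57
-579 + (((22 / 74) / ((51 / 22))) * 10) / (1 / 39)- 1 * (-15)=-323296 / 629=-513.98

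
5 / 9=0.56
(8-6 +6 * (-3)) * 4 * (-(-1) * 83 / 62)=-2656 / 31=-85.68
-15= -15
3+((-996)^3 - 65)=-988047998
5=5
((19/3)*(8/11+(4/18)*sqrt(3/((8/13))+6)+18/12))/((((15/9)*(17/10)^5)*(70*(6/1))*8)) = 2375*sqrt(174)/536705946+16625/93710562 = 0.00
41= 41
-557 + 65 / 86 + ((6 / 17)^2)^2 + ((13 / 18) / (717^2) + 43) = -8528170389071062 / 16616706991803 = -513.23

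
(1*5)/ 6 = 5/ 6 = 0.83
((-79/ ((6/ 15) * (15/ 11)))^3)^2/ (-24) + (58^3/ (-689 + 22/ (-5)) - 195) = -1493043636674153304227/ 3882152448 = -384591706964.87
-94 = -94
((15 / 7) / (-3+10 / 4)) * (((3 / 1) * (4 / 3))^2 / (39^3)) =-160 / 138411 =-0.00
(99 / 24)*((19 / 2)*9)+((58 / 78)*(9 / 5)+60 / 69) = 8489101 / 23920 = 354.90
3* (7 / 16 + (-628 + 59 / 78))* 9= -3520143 / 208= -16923.76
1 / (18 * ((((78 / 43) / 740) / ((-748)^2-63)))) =4450353155 / 351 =12679068.82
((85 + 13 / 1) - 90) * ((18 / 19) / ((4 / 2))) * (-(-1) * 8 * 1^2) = 576 / 19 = 30.32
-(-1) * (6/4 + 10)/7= 23/14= 1.64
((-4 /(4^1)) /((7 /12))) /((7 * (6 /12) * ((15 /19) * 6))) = -76 /735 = -0.10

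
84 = 84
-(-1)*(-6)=-6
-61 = -61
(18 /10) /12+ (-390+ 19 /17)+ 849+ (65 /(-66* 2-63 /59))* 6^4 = -153747853 /889780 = -172.79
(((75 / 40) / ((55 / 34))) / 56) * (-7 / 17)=-3 / 352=-0.01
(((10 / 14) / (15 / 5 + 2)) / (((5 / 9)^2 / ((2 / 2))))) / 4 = 81 / 700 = 0.12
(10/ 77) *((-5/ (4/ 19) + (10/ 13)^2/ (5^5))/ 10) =-2006859/ 6506500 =-0.31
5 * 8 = 40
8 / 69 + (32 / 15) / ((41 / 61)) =15512 / 4715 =3.29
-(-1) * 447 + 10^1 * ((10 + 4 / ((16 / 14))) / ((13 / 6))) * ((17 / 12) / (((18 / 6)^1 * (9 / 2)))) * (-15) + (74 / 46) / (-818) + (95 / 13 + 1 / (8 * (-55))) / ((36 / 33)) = 355.62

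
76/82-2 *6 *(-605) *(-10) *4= -11906362/41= -290399.07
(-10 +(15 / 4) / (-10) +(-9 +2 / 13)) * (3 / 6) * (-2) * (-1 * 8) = -153.77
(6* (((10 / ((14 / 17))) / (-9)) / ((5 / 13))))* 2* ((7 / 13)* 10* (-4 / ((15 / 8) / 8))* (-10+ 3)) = -243712 / 9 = -27079.11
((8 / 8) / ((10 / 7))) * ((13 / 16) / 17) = 91 / 2720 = 0.03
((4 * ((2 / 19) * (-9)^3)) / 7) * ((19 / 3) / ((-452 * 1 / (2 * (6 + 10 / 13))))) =85536 / 10283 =8.32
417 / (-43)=-417 / 43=-9.70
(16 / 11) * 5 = 7.27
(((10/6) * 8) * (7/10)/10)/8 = 7/60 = 0.12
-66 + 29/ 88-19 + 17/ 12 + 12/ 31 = -678181/ 8184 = -82.87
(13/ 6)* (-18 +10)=-52/ 3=-17.33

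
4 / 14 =2 / 7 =0.29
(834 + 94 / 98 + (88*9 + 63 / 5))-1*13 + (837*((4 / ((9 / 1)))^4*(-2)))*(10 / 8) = 91976401 / 59535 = 1544.91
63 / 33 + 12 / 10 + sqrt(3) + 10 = sqrt(3) + 721 / 55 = 14.84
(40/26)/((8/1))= 5/26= 0.19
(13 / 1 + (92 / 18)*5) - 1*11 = 248 / 9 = 27.56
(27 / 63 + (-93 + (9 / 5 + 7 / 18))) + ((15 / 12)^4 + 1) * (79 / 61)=-422671643 / 4919040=-85.93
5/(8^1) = 5/8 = 0.62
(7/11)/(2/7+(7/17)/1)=833/913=0.91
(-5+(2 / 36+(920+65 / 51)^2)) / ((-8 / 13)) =-19132337159 / 13872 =-1379205.39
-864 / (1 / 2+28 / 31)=-17856 / 29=-615.72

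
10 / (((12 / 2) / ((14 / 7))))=10 / 3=3.33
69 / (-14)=-69 / 14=-4.93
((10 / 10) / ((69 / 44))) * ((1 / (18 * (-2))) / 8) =-11 / 4968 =-0.00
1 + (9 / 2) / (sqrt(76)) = 9* sqrt(19) / 76 + 1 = 1.52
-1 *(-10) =10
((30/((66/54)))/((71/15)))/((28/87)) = 176175/10934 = 16.11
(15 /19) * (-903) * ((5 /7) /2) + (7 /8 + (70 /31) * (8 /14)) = -1189497 /4712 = -252.44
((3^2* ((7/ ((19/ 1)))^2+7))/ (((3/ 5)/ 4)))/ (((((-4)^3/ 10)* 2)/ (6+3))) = -108675/ 361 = -301.04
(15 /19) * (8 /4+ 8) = 150 /19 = 7.89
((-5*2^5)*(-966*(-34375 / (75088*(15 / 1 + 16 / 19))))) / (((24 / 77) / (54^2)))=-443801531250 / 10621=-41785286.81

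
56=56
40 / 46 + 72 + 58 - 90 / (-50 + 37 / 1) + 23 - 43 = 35220 / 299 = 117.79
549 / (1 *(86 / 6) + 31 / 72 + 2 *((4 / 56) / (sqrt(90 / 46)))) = 10294474680 / 276829157 - 6640704 *sqrt(115) / 276829157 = 36.93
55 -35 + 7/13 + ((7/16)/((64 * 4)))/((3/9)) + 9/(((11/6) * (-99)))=132043017/6443008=20.49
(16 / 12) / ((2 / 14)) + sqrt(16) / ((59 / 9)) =1760 / 177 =9.94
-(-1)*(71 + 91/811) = 57672/811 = 71.11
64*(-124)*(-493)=3912448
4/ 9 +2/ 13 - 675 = -78905/ 117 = -674.40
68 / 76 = 17 / 19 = 0.89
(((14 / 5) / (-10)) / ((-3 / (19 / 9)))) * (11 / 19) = 0.11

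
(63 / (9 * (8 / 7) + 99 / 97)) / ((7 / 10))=6790 / 853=7.96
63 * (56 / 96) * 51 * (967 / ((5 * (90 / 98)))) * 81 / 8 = 3996341.45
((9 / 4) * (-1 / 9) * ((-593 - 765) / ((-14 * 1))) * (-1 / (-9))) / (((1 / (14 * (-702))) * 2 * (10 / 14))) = 185367 / 10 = 18536.70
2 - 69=-67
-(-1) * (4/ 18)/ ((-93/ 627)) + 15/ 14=-1667/ 3906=-0.43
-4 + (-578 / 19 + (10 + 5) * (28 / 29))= -10986 / 551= -19.94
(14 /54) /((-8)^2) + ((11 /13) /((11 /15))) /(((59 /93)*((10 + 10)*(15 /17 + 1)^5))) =21955391869 /2779514929152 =0.01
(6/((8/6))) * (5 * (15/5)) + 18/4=72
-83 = -83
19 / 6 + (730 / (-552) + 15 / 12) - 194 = -26345 / 138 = -190.91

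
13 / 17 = 0.76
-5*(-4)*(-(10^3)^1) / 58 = -10000 / 29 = -344.83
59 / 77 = 0.77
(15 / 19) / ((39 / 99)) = 495 / 247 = 2.00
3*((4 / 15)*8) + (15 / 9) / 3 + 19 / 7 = 3046 / 315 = 9.67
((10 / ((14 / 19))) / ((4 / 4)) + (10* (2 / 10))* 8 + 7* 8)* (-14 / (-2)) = 599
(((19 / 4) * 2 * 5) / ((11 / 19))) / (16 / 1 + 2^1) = 1805 / 396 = 4.56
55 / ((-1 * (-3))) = 55 / 3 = 18.33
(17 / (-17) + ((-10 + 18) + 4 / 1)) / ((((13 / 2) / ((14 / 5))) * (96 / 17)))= 1309 / 1560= 0.84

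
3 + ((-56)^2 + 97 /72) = 226105 /72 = 3140.35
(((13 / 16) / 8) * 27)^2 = 123201 / 16384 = 7.52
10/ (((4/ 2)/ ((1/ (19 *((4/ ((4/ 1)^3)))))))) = 4.21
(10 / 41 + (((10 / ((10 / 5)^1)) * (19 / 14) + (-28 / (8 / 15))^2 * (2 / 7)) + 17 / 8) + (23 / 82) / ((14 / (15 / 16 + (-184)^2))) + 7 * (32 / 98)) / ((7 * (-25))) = -8.44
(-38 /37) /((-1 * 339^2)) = 38 /4252077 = 0.00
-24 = -24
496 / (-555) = -496 / 555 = -0.89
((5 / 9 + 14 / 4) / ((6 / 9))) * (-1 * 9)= -54.75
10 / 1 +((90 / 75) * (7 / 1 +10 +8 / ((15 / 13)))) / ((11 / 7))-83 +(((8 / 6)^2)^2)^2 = -80714089 / 1804275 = -44.73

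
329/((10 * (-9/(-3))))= 329/30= 10.97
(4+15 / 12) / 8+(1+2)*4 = 405 / 32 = 12.66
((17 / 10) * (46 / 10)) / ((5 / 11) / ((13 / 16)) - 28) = -55913 / 196200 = -0.28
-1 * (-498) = 498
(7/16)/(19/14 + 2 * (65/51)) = 0.11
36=36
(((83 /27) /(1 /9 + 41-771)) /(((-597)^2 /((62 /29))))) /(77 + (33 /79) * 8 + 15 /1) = -203267 /767092068729882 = -0.00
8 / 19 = 0.42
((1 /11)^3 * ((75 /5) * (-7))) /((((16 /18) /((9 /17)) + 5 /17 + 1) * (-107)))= 144585 /583055198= 0.00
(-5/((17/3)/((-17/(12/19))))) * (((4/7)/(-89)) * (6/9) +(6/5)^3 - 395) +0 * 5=-1745704249/186900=-9340.31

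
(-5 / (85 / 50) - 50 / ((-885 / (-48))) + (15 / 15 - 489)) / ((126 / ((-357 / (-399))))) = -247567 / 70623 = -3.51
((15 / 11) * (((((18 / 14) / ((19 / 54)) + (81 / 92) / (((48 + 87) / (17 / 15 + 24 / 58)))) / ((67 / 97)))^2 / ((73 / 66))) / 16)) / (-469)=-89475732858865819761 / 19351749812973556048000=-0.00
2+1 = 3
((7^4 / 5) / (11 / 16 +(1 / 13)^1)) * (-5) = -499408 / 159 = -3140.93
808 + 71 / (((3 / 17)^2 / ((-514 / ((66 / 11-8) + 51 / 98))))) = 792825.68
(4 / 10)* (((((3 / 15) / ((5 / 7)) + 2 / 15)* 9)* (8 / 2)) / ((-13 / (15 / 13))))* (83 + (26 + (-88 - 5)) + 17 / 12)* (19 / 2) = -369303 / 4225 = -87.41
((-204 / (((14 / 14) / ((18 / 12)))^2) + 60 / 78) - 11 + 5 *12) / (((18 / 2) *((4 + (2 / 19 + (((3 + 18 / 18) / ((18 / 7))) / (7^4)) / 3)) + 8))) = -3.76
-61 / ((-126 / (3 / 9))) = 61 / 378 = 0.16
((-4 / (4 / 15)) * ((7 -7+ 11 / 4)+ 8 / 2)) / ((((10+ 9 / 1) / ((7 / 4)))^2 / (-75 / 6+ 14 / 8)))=853335 / 92416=9.23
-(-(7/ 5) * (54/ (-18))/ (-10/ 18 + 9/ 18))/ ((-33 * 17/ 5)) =-126/ 187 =-0.67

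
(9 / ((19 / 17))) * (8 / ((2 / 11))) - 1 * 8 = 6580 / 19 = 346.32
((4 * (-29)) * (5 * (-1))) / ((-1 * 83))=-580 / 83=-6.99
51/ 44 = 1.16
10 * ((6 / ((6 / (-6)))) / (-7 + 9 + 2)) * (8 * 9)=-1080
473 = 473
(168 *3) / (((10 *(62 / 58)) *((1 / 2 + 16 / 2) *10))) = 7308 / 13175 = 0.55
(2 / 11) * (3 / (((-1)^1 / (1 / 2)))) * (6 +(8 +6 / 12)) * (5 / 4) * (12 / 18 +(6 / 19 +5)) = -4495 / 152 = -29.57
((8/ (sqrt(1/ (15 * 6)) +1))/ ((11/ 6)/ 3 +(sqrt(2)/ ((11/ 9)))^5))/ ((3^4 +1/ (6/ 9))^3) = 30976/ (25 * (1771561 +4251528 * sqrt(2)) * (sqrt(10) +30)) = 0.00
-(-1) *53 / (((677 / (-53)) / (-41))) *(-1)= -170.12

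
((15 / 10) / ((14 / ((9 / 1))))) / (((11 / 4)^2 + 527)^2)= 192 / 56897407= 0.00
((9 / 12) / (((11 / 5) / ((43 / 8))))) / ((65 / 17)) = 0.48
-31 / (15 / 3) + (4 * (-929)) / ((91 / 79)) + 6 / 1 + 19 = -1459266 / 455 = -3207.18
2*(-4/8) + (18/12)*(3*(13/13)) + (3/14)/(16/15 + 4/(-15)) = 211/56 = 3.77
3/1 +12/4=6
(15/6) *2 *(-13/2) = -32.50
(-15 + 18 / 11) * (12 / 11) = -1764 / 121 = -14.58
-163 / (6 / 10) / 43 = -815 / 129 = -6.32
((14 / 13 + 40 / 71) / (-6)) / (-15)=757 / 41535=0.02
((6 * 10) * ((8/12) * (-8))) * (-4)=1280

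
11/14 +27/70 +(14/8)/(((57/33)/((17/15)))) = 18511/7980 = 2.32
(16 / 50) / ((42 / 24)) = 32 / 175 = 0.18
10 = 10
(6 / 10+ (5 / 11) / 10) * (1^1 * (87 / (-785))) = -0.07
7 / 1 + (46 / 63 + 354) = 22789 / 63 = 361.73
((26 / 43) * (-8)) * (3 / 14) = -312 / 301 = -1.04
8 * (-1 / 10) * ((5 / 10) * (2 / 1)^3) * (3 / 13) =-48 / 65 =-0.74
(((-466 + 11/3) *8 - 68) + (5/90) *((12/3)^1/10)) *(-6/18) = 169499/135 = 1255.55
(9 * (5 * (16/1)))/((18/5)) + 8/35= 7008/35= 200.23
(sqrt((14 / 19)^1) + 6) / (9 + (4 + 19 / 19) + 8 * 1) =sqrt(266) / 418 + 3 / 11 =0.31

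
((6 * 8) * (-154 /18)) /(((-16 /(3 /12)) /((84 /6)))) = 539 /6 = 89.83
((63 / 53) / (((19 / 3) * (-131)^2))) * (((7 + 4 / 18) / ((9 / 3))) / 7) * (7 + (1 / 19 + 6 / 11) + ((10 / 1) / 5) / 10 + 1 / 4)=437333 / 14447022172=0.00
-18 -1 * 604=-622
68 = 68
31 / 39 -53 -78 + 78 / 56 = -140663 / 1092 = -128.81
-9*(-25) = 225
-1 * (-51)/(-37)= -51/37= -1.38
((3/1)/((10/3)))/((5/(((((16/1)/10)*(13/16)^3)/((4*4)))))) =19773/2048000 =0.01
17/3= 5.67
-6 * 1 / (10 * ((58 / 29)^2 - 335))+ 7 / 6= 1.17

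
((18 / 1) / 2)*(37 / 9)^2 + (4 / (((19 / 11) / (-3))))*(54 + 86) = -140309 / 171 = -820.52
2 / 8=1 / 4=0.25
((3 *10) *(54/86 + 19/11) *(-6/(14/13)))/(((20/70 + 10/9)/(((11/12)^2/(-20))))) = 11.84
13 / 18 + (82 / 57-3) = -0.84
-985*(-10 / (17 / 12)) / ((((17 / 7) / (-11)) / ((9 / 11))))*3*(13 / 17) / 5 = -58083480 / 4913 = -11822.41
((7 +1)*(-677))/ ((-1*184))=677/ 23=29.43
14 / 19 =0.74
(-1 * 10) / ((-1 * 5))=2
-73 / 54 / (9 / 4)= -146 / 243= -0.60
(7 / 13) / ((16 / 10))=35 / 104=0.34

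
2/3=0.67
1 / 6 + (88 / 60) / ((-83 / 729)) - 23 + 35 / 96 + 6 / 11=-5084347 / 146080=-34.81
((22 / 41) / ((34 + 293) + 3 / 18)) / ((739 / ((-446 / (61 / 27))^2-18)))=126704952 / 1465653527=0.09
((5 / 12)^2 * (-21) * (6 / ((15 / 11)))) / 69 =-0.23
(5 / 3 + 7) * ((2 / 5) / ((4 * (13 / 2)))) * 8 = 16 / 15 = 1.07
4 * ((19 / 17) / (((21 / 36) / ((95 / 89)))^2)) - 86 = -468674998 / 6598193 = -71.03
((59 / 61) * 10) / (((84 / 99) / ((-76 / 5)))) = -73986 / 427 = -173.27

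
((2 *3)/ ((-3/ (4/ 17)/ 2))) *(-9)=144/ 17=8.47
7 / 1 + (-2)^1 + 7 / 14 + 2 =15 / 2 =7.50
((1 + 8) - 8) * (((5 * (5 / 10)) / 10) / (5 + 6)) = 1 / 44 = 0.02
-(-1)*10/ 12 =5/ 6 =0.83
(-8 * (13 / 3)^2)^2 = 1827904 / 81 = 22566.72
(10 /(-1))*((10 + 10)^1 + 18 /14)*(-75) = 111750 /7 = 15964.29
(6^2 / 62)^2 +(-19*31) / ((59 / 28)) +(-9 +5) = -16056492 / 56699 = -283.19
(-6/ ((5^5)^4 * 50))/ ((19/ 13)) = -39/ 45299530029296875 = -0.00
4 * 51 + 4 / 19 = 3880 / 19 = 204.21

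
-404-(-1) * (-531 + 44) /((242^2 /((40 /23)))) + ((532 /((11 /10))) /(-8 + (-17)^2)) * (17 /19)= -38084062922 /94624783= -402.47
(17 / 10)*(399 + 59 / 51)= 10204 / 15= 680.27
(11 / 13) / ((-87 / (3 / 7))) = -11 / 2639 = -0.00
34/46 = 0.74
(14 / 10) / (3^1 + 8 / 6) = 21 / 65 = 0.32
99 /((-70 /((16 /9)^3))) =-22528 /2835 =-7.95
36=36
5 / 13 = 0.38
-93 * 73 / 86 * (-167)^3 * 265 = 8379171821355 / 86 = 97432230480.87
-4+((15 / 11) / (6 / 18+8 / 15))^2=-31171 / 20449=-1.52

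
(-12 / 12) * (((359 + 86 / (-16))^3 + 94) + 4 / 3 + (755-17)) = -67924786367 / 1536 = -44221866.12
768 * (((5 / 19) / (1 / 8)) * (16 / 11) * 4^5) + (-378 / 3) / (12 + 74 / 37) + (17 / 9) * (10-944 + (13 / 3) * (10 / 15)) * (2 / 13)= 529930724467 / 220077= 2407933.24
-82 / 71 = -1.15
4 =4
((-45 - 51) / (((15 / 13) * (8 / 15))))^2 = 24336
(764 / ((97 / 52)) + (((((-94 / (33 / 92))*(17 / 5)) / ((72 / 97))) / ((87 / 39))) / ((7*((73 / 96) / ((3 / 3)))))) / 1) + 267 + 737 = 933871167692 / 711534285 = 1312.48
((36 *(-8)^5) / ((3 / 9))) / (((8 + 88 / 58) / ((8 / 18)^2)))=-15204352 / 207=-73450.98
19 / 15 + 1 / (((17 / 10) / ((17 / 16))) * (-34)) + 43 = 180533 / 4080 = 44.25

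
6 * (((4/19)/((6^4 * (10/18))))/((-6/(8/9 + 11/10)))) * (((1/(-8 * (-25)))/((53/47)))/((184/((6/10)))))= -8413/1000555200000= -0.00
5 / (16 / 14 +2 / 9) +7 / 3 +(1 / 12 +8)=7265 / 516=14.08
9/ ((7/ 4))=36/ 7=5.14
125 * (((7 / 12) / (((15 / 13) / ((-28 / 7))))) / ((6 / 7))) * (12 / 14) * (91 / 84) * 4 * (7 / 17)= -207025 / 459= -451.03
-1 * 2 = -2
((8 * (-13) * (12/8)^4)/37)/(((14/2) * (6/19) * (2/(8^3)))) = -1647.94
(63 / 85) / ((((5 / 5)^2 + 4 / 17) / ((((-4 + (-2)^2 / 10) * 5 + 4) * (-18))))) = 756 / 5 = 151.20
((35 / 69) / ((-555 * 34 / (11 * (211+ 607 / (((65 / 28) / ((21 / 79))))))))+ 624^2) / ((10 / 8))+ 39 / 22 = 22909503088897027 / 73545164550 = 311502.51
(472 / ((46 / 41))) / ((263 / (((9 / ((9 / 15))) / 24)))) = 12095 / 12098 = 1.00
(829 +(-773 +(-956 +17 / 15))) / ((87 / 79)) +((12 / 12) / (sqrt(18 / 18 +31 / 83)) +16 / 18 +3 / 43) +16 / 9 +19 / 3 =-45292801 / 56115 +sqrt(9462) / 114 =-806.29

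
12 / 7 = 1.71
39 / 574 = 0.07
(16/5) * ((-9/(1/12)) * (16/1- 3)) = -22464/5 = -4492.80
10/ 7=1.43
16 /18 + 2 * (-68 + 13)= -982 /9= -109.11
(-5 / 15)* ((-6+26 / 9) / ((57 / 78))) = 728 / 513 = 1.42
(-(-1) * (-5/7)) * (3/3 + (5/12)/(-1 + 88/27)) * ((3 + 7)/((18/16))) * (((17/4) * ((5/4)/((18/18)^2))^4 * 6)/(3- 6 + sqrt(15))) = -76765625 * sqrt(15)/983808- 76765625/327936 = -536.29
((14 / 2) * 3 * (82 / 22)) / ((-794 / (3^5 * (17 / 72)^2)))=-746487 / 558976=-1.34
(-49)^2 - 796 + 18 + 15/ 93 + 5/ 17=855561/ 527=1623.46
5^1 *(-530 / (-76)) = 1325 / 38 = 34.87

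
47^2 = 2209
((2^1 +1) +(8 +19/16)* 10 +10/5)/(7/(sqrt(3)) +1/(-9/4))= 6975/2614 +146475* sqrt(3)/10456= 26.93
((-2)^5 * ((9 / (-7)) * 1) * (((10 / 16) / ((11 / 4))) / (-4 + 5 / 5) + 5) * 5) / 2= 39000 / 77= 506.49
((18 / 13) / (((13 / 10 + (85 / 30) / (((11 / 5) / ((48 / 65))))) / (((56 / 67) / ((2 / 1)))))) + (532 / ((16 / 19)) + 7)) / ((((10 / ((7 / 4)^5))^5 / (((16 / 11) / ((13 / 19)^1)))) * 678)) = 187285761961991572924983577261 / 7847657474444509090676736000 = 23.87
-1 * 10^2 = -100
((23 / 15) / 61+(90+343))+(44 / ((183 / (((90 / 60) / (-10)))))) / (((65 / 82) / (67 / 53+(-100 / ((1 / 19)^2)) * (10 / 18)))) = 12723352124 / 9456525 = 1345.46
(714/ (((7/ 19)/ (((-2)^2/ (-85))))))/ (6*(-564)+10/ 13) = 2964/ 109955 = 0.03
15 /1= 15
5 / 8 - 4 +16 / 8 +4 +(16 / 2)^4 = 32789 / 8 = 4098.62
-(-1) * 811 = 811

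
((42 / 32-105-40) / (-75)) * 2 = 2299 / 600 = 3.83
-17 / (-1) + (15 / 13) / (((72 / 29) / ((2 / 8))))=21361 / 1248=17.12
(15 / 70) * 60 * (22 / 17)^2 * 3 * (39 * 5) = 25482600 / 2023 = 12596.44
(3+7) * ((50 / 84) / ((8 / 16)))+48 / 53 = 14258 / 1113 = 12.81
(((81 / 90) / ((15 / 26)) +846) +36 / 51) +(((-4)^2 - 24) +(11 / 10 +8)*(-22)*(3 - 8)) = 782538 / 425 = 1841.27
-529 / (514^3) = -529 / 135796744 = -0.00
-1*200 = -200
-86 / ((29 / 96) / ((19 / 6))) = -26144 / 29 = -901.52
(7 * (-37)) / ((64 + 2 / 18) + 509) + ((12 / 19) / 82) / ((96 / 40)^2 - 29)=-1055781969 / 2334505642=-0.45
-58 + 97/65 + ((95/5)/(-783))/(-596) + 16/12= -1673625769/30333420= -55.17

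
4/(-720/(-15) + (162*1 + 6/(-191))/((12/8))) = 191/7448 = 0.03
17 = 17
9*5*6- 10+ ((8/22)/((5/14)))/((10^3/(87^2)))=1840483/6875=267.71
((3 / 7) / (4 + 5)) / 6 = 1 / 126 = 0.01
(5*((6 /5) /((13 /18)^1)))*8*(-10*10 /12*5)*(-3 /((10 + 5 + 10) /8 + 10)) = 57600 /91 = 632.97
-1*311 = -311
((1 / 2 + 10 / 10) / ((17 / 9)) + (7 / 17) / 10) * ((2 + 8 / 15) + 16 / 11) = 46718 / 14025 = 3.33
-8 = -8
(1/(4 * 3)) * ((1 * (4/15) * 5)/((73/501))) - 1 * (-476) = 104411/219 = 476.76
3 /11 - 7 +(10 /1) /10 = -63 /11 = -5.73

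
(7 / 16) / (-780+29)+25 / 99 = 299707 / 1189584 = 0.25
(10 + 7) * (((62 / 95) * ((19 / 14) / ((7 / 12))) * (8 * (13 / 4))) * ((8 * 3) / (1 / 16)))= 63138816 / 245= 257709.45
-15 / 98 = -0.15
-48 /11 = -4.36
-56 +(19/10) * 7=-427/10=-42.70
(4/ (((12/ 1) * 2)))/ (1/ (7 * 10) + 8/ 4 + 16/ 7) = 5/ 129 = 0.04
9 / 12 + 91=367 / 4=91.75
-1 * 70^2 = -4900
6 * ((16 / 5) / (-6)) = -16 / 5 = -3.20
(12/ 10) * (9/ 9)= 6/ 5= 1.20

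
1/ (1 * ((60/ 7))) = 7/ 60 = 0.12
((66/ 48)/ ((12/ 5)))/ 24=0.02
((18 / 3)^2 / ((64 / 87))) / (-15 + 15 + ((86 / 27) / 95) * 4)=2008395 / 5504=364.90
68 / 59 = 1.15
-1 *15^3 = -3375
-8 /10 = -4 /5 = -0.80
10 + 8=18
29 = 29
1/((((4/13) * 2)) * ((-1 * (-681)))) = 13/5448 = 0.00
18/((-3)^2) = 2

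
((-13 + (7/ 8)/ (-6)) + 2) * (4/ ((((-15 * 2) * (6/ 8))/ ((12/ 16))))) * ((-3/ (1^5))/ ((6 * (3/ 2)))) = -107/ 216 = -0.50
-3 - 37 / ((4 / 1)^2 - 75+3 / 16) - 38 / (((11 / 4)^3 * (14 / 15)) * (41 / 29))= -3.76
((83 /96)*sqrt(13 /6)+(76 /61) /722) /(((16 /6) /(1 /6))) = 1 /9272+83*sqrt(78) /9216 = 0.08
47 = 47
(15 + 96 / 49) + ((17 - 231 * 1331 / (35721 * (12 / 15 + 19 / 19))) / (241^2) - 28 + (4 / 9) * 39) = 39166779661 / 6224134203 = 6.29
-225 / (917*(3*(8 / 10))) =-375 / 3668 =-0.10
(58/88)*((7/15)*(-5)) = -203/132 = -1.54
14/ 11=1.27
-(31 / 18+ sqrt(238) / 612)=-31 / 18 - sqrt(238) / 612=-1.75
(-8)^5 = -32768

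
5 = 5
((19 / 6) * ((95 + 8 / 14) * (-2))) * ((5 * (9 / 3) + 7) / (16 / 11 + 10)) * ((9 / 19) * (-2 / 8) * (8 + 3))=296813 / 196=1514.35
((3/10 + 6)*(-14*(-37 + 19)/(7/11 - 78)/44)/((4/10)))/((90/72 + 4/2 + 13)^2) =-15876/3595475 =-0.00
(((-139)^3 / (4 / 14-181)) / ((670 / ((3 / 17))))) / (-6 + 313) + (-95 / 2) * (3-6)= 315192844812 / 2211681725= 142.51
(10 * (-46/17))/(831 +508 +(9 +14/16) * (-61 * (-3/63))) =-0.02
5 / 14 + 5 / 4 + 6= 213 / 28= 7.61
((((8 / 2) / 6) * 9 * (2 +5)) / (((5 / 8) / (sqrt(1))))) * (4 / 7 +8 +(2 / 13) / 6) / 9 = 37552 / 585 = 64.19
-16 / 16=-1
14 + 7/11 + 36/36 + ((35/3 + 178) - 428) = -7349/33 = -222.70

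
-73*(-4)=292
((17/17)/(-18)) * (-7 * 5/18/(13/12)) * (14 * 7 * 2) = 6860/351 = 19.54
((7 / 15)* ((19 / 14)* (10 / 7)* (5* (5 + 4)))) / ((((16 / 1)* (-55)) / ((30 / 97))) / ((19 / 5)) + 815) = 3249 / 5285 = 0.61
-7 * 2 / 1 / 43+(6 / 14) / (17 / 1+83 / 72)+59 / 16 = 21310245 / 6294512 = 3.39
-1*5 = -5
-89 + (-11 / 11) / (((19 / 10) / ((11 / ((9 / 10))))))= -16319 / 171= -95.43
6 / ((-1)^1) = -6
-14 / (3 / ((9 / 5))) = -42 / 5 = -8.40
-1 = -1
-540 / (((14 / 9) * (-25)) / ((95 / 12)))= 109.93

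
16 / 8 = 2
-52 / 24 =-13 / 6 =-2.17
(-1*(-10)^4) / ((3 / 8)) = -80000 / 3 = -26666.67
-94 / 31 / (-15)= 94 / 465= 0.20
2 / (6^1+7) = 0.15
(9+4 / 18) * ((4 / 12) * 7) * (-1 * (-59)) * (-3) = -34279 / 9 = -3808.78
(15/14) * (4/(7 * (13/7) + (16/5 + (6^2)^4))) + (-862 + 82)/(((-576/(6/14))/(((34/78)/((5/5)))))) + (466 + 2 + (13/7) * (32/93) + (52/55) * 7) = 254193923265701/534570941520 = 475.51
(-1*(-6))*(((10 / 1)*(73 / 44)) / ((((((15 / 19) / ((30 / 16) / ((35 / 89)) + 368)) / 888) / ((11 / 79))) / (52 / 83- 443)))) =-118003017652875 / 45899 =-2570927855.79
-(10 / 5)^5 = -32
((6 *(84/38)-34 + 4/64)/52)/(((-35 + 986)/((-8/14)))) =0.00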